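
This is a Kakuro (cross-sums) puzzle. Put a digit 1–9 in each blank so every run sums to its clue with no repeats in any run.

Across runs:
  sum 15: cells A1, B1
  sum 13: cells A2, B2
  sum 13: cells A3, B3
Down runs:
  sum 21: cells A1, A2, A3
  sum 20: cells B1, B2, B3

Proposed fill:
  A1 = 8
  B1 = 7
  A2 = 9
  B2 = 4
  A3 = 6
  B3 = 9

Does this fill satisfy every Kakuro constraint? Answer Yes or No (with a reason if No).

No — the across run A3–B3 sums to 15, not 13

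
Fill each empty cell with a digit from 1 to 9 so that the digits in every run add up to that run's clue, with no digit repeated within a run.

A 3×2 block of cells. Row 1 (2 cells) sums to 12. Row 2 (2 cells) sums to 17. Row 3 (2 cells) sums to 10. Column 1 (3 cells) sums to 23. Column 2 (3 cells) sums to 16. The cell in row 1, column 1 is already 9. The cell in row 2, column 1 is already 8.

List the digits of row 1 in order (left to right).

9, 3

17 in 2 cells must be {8,9}; 23 in 3 cells must be {6,8,9}.
(1,2) = 12 − 9 = 3 completes the 12 across.
(2,2) = 17 − 8 = 9 completes the 17 across.
(3,1) = 23 − 17 = 6 completes the 23 down.
(3,2) = 10 − 6 = 4 completes the 10 across.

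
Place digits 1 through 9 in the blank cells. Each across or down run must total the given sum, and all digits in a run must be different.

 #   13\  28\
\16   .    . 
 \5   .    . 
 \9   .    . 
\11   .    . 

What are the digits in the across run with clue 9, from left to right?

2, 7

16 in 2 cells must be {7,9}.
Only 7 fits R1C1 under both its across sum 16 and down sum 13.
R1C2 = 16 − 7 = 9 completes the 16 across.
Given what's placed, R2C2 must be 4 to fit the 5 across and 28 down.
R2C1 = 5 − 4 = 1 completes the 5 across.
No cell is forced outright now. R3C1 can only be 2 or 3 (the digits allowed by both its 9 across and its 13 down). If R3C1 = 3: then R3C2 would have to be in {6} for the 9 across but in {7,8} for the 28 down — contradiction. So R3C1 = 2.
R3C2 = 9 − 2 = 7 completes the 9 across.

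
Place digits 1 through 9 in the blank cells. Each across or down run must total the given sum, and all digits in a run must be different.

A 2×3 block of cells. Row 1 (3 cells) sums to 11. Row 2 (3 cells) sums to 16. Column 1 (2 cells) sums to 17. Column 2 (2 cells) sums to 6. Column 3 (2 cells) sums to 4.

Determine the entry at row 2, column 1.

9

17 in 2 cells must be {8,9}; 4 in 2 cells must be {1,3}.
The 11 across and the 17 down share only 8, so (1,1) = 8.
Given what's placed, (1,3) must be 1 to fit the 11 across and 4 down.
(2,1) = 17 − 8 = 9 completes the 17 down.
(2,3) = 4 − 1 = 3 completes the 4 down.
(1,2) = 11 − 9 = 2 completes the 11 across.
(2,2) = 16 − 12 = 4 completes the 16 across.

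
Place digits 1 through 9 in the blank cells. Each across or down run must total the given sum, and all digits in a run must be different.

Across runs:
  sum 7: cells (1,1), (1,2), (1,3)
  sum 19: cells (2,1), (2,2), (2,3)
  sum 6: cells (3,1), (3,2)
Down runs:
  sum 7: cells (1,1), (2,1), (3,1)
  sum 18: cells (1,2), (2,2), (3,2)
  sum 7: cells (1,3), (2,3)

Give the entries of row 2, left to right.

4 9 6

7 in 3 cells must be {1,2,4}.
Nothing is forced directly, so branch on (2,1), whose candidates are 2 or 4. If (2,1) = 2: then (2,3) would have to be in {8,9} for the 19 across but in {1,2,3,4,5,6} for the 7 down — contradiction. So (2,1) = 4.
Given what's placed, (2,3) must be 6 to fit the 19 across and 7 down.
(1,3) = 7 − 6 = 1 completes the 7 down.
(2,2) = 19 − 10 = 9 completes the 19 across.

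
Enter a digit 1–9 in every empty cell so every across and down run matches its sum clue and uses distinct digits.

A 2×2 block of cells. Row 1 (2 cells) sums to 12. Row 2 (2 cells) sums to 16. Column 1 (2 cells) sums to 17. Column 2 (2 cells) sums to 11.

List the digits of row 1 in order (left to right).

16 in 2 cells must be {7,9}; 17 in 2 cells must be {8,9}.
The 16 across and the 17 down share only 9, so (2,1) = 9.
(2,2) = 16 − 9 = 7 completes the 16 across.
(1,1) = 17 − 9 = 8 completes the 17 down.
(1,2) = 12 − 8 = 4 completes the 12 across.

8 4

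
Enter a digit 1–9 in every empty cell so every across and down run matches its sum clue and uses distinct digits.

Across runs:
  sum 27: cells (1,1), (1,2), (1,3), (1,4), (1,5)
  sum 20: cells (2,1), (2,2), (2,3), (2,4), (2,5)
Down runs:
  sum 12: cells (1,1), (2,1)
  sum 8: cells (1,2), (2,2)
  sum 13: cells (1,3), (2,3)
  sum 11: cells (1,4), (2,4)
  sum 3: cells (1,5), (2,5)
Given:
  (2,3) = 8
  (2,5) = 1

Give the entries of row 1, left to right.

3 in 2 cells must be {1,2}.
(1,3) = 13 − 8 = 5 completes the 13 down.
(1,5) = 3 − 1 = 2 completes the 3 down.
No cell is forced outright now. (1,2) can only be 3 or 7 (the digits allowed by both its 27 across and its 8 down). If (1,2) = 7: then (2,2) would have to be in {2,3,4,5,6} for the 20 across but in {1} for the 8 down — contradiction. So (1,2) = 3.
(2,2) = 8 − 3 = 5 completes the 8 down.
Given what's placed, (2,1) must be 4 to fit the 20 across and 12 down.
(2,4) = 20 − 18 = 2 completes the 20 across.
(1,1) = 12 − 4 = 8 completes the 12 down.
(1,4) = 27 − 18 = 9 completes the 27 across.

8 3 5 9 2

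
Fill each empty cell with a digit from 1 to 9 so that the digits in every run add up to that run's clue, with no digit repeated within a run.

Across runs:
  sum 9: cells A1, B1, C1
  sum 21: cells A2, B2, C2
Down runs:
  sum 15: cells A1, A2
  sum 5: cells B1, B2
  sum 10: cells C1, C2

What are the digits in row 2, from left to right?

The 9 across and the 15 down share only 6, so A1 = 6.
A2 = 15 − 6 = 9 completes the 15 down.
Given what's placed, B2 must be 4 to fit the 21 across and 5 down.
C2 = 21 − 13 = 8 completes the 21 across.
B1 = 5 − 4 = 1 completes the 5 down.
C1 = 9 − 7 = 2 completes the 9 across.

9 4 8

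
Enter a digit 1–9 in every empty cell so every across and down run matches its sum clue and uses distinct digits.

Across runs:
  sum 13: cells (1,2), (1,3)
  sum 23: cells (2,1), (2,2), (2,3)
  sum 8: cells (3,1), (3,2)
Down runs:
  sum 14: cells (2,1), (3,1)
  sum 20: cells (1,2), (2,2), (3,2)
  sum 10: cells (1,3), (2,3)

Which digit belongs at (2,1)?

23 in 3 cells must be {6,8,9}.
Nothing is forced directly, so branch on (3,1), whose candidates are 5 or 6. If (3,1) = 6: that forces (2,1) = 8, after which (3,2) would have to be in {2} for the 8 across but in {3,4,5,6,7,8,9} for the 20 down — contradiction. So (3,1) = 5.
(2,1) = 14 − 5 = 9 completes the 14 down.
(3,2) = 8 − 5 = 3 completes the 8 across.
(2,2) = 8: the only remaining digit allowed by both the 23 across and the 20 down.
(2,3) = 23 − 17 = 6 completes the 23 across.
(1,2) = 20 − 11 = 9 completes the 20 down.
(1,3) = 13 − 9 = 4 completes the 13 across.

9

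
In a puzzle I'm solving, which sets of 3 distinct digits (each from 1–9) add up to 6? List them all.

{1,2,3}

3 distinct digits from 1–9 sum between 6 and 24.
Only one set works: {1,2,3}.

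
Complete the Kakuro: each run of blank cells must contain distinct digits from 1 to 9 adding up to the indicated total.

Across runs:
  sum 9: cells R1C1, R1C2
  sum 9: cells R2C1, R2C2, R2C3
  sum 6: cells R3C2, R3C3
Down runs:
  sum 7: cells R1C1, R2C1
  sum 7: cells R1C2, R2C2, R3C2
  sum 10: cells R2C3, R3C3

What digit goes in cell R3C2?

7 in 3 cells must be {1,2,4}.
Nothing is forced directly, so branch on R1C2, whose candidates are 1 or 2 or 4. If R1C2 = 1: then R1C1 would have to be in {8} for the 9 across but in {1,2,3,4,5,6} for the 7 down — contradiction. If R1C2 = 2: then R1C1 would have to be in {7} for the 9 across but in {1,2,3,4,5,6} for the 7 down — contradiction. So R1C2 = 4.
R1C1 = 9 − 4 = 5 completes the 9 across.
R2C1 = 7 − 5 = 2 completes the 7 down.
R2C2 = 1: the only remaining digit allowed by both the 9 across and the 7 down.
R2C3 = 9 − 3 = 6 completes the 9 across.
R3C2 = 7 − 5 = 2 completes the 7 down.
R3C3 = 6 − 2 = 4 completes the 6 across.

2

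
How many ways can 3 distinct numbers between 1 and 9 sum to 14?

8

3 distinct digits from 1–9 sum between 6 and 24.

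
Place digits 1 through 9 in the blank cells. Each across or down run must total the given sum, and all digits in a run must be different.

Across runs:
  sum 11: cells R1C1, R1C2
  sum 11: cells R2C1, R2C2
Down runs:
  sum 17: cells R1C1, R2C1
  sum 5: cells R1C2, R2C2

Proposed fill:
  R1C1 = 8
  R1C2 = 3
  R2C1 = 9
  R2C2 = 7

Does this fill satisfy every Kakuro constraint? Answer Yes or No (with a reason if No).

No — the down run R1C2–R2C2 sums to 10, not 5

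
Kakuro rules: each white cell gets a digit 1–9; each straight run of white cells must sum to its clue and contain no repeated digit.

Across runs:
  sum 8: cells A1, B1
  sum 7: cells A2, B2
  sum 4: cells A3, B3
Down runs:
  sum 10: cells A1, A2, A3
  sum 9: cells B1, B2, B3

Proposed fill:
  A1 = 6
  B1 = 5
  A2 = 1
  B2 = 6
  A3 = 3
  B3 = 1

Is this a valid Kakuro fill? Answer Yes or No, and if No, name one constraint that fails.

No — the across run A1–B1 sums to 11, not 8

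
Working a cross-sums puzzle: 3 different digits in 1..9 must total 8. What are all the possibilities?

{1,2,5}; {1,3,4}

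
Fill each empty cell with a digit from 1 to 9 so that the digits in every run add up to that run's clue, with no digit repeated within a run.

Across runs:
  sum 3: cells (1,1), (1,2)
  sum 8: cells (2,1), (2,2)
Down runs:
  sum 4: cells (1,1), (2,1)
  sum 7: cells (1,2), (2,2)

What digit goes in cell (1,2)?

3 in 2 cells must be {1,2}; 4 in 2 cells must be {1,3}.
The 3 across and the 4 down share only 1, so (1,1) = 1.
(1,2) = 3 − 1 = 2 completes the 3 across.
(2,1) = 4 − 1 = 3 completes the 4 down.
(2,2) = 8 − 3 = 5 completes the 8 across.

2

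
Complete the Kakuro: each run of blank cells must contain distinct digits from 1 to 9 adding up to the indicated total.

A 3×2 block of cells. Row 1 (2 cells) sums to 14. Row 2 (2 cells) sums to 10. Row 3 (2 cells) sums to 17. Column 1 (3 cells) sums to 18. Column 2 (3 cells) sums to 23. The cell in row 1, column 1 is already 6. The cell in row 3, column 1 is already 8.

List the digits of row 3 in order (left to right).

8 9

17 in 2 cells must be {8,9}; 23 in 3 cells must be {6,8,9}.
(1,2) = 14 − 6 = 8 completes the 14 across.
(2,1) = 18 − 14 = 4 completes the 18 down.
(2,2) = 10 − 4 = 6 completes the 10 across.
(3,2) = 17 − 8 = 9 completes the 17 across.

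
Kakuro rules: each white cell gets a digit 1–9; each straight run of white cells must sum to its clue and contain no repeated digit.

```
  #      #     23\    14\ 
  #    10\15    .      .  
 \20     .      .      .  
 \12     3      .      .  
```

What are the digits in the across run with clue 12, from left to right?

23 in 3 cells must be {6,8,9}.
R2C1 = 10 − 3 = 7 completes the 10 down.
R3C2 = 8: the only remaining digit allowed by both the 12 across and the 23 down.
R3C3 = 12 − 11 = 1 completes the 12 across.
Given what's placed, R2C2 must be 9 to fit the 20 across and 23 down.
R2C3 = 20 − 16 = 4 completes the 20 across.
R1C2 = 23 − 17 = 6 completes the 23 down.
R1C3 = 15 − 6 = 9 completes the 15 across.

3 8 1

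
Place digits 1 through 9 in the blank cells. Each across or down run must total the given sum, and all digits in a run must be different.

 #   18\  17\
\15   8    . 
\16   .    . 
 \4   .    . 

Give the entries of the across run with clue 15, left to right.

16 in 2 cells must be {7,9}; 4 in 2 cells must be {1,3}.
R1C2 = 15 − 8 = 7 completes the 15 across.
R2C2 = 9: the only remaining digit allowed by both the 16 across and the 17 down.
R3C2 = 17 − 16 = 1 completes the 17 down.
R2C1 = 16 − 9 = 7 completes the 16 across.
R3C1 = 4 − 1 = 3 completes the 4 across.

8 7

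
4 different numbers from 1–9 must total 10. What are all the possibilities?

4 distinct digits from 1–9 sum between 10 and 30.
Only one set works: {1,2,3,4}.

{1,2,3,4}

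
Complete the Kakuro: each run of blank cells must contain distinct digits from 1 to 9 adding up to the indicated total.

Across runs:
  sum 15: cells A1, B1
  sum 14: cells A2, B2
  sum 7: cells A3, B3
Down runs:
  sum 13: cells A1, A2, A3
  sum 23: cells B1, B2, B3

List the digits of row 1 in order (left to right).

23 in 3 cells must be {6,8,9}.
The 7 across and the 23 down share only 6, so B3 = 6.
A3 = 7 − 6 = 1 completes the 7 across.
Nothing is forced directly, so branch on B1, whose candidates are 8 or 9. If B1 = 9: then A1 would have to be in {6} for the 15 across but in {3,4,5,7,8,9} for the 13 down — contradiction. So B1 = 8.
A1 = 15 − 8 = 7 completes the 15 across.
A2 = 13 − 8 = 5 completes the 13 down.
B2 = 14 − 5 = 9 completes the 14 across.

7 8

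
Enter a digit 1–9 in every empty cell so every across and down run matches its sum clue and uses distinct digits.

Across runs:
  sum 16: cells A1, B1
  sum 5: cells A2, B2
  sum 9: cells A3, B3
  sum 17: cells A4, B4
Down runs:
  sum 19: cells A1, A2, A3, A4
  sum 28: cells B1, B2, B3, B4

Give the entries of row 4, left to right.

9 8

16 in 2 cells must be {7,9}; 17 in 2 cells must be {8,9}.
Only 4 fits B2 under both its across sum 5 and down sum 28.
A2 = 5 − 4 = 1 completes the 5 across.
Nothing is forced directly, so branch on B3, whose candidates are 7 or 8. If B3 = 8: then A3 would have to be in {1} for the 9 across but in {2,3,4,5,6,7,8,9} for the 19 down — contradiction. So B3 = 7.
B1 = 9: the only remaining digit allowed by both the 16 across and the 28 down.
A3 = 9 − 7 = 2 completes the 9 across.
Given what's placed, A4 must be 9 to fit the 17 across and 19 down.
B4 = 17 − 9 = 8 completes the 17 across.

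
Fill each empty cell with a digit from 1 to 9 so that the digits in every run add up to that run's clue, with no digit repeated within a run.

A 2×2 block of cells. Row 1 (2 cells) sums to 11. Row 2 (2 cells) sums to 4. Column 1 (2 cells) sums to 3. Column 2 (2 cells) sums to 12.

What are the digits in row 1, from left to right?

4 in 2 cells must be {1,3}; 3 in 2 cells must be {1,2}.
The 11 across and the 3 down share only 2, so (1,1) = 2.
(1,2) = 11 − 2 = 9 completes the 11 across.
(2,1) = 3 − 2 = 1 completes the 3 down.
(2,2) = 4 − 1 = 3 completes the 4 across.

2 9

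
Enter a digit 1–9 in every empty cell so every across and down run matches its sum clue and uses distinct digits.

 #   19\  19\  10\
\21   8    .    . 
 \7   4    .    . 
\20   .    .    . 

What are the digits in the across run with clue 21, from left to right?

8 9 4

7 in 3 cells must be {1,2,4}.
R2C2 = 2: the only remaining digit allowed by both the 7 across and the 19 down.
R2C3 = 7 − 6 = 1 completes the 7 across.
R3C1 = 19 − 12 = 7 completes the 19 down.
Given what's placed, R1C2 must be 9 to fit the 21 across and 19 down.
R1C3 = 21 − 17 = 4 completes the 21 across.
R3C2 = 19 − 11 = 8 completes the 19 down.
R3C3 = 20 − 15 = 5 completes the 20 across.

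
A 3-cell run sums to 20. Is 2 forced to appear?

Counterexample: {3,8,9} sums to 20 without using 2.

No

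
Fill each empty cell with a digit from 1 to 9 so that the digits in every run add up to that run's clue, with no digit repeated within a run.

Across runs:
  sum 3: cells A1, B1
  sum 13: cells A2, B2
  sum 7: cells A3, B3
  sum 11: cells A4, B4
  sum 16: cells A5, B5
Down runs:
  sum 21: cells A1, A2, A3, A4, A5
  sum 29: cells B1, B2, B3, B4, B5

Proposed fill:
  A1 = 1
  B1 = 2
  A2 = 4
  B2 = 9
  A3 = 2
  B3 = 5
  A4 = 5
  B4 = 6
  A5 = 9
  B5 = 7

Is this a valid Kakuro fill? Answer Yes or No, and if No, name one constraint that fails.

Across: 1+2=3; 4+9=13; 2+5=7; 5+6=11; 9+7=16. Down: 1+4+2+5+9=21; 2+9+5+6+7=29. No digit repeats within any run.

Yes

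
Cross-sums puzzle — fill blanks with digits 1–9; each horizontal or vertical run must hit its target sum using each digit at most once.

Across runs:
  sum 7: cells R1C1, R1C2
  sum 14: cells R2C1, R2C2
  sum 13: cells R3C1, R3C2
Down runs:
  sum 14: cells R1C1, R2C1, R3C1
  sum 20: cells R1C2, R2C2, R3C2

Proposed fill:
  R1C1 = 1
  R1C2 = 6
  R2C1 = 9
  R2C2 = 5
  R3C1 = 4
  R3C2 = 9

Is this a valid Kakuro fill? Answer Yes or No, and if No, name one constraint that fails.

Yes

Across: 1+6=7; 9+5=14; 4+9=13. Down: 1+9+4=14; 6+5+9=20. No digit repeats within any run.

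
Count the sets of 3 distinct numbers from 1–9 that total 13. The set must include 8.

2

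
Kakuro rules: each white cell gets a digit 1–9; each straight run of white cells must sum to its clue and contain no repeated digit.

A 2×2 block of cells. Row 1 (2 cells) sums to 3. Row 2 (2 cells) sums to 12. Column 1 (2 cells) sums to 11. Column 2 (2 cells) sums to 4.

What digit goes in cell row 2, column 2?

3

3 in 2 cells must be {1,2}; 4 in 2 cells must be {1,3}.
The 3 across and the 11 down share only 2, so (1,1) = 2.
(1,2) = 3 − 2 = 1 completes the 3 across.
(2,1) = 11 − 2 = 9 completes the 11 down.
(2,2) = 12 − 9 = 3 completes the 12 across.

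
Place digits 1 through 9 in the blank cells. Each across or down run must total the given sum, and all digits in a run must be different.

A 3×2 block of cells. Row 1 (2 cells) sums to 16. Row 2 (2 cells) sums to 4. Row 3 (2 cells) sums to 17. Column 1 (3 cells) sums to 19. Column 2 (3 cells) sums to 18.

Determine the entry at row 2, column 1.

3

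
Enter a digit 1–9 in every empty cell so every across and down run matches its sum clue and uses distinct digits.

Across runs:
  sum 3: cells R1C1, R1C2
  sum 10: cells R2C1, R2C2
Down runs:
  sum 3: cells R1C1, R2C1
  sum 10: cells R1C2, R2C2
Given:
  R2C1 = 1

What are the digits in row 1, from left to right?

3 in 2 cells must be {1,2}.
R1C1 = 3 − 1 = 2 completes the 3 down.
R1C2 = 3 − 2 = 1 completes the 3 across.
R2C2 = 10 − 1 = 9 completes the 10 across.

2, 1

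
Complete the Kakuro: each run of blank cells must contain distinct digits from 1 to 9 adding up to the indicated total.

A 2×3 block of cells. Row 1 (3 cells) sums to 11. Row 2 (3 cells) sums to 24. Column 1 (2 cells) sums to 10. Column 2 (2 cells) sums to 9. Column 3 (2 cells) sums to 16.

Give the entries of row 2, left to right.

7 8 9

24 in 3 cells must be {7,8,9}; 16 in 2 cells must be {7,9}.
The 11 across and the 16 down share only 7, so (1,3) = 7.
(2,3) = 16 − 7 = 9 completes the 16 down.
Nothing is forced directly, so branch on (2,1), whose candidates are 7 or 8. If (2,1) = 8: then (1,1) would have to be in {1,3} for the 11 across but in {2} for the 10 down — contradiction. So (2,1) = 7.
(1,1) = 10 − 7 = 3 completes the 10 down.
(1,2) = 11 − 10 = 1 completes the 11 across.
(2,2) = 24 − 16 = 8 completes the 24 across.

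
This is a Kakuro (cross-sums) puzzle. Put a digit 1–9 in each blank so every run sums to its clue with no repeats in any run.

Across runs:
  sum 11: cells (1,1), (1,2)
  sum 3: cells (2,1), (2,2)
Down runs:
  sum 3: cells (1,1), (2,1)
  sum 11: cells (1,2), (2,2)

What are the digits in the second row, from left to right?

3 in 2 cells must be {1,2}.
The 11 across and the 3 down share only 2, so (1,1) = 2.
(1,2) = 11 − 2 = 9 completes the 11 across.
(2,1) = 3 − 2 = 1 completes the 3 down.
(2,2) = 3 − 1 = 2 completes the 3 across.

1 2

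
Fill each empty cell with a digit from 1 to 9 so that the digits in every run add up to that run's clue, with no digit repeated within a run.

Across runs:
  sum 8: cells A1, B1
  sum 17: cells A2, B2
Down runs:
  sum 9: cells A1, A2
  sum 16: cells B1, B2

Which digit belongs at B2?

17 in 2 cells must be {8,9}; 16 in 2 cells must be {7,9}.
The 8 across and the 16 down share only 7, so B1 = 7.
The 17 across and the 9 down share only 8, so A2 = 8.
B2 = 17 − 8 = 9 completes the 17 across.
A1 = 8 − 7 = 1 completes the 8 across.

9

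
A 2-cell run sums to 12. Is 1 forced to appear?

No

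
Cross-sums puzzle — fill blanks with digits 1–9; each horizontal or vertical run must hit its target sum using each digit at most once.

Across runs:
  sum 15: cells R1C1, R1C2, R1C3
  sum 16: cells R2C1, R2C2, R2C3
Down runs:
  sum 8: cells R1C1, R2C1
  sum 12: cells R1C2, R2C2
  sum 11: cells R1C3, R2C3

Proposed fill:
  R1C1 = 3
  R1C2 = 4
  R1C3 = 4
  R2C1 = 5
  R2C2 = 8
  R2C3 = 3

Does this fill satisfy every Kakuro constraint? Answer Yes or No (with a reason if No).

No — the down run R1C3–R2C3 sums to 7, not 11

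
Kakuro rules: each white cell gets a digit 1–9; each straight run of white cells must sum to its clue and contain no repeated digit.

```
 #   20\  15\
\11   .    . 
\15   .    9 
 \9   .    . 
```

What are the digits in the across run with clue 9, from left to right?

5 4

R2C1 = 15 − 9 = 6 completes the 15 across.
R3C1 = 5: the only remaining digit allowed by both the 9 across and the 20 down.
R3C2 = 9 − 5 = 4 completes the 9 across.
R1C1 = 20 − 11 = 9 completes the 20 down.
R1C2 = 11 − 9 = 2 completes the 11 across.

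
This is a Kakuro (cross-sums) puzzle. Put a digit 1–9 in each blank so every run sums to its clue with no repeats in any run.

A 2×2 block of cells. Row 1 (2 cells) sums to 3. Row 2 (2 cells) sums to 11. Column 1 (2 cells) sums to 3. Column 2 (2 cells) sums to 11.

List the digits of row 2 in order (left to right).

2 9

3 in 2 cells must be {1,2}.
The 3 across and the 11 down share only 2, so (1,2) = 2.
The 11 across and the 3 down share only 2, so (2,1) = 2.
(2,2) = 11 − 2 = 9 completes the 11 across.
(1,1) = 3 − 2 = 1 completes the 3 across.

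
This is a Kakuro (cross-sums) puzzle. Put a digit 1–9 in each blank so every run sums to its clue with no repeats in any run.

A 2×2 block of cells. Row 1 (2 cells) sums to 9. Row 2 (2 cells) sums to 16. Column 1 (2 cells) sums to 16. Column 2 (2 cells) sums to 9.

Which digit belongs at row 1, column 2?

16 in 2 cells must be {7,9}.
The 9 across and the 16 down share only 7, so (1,1) = 7.
(1,2) = 9 − 7 = 2 completes the 9 across.
(2,1) = 16 − 7 = 9 completes the 16 down.
(2,2) = 16 − 9 = 7 completes the 16 across.

2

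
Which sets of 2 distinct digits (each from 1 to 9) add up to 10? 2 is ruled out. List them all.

{1,9}; {3,7}; {4,6}

2 distinct digits from 1–9 sum between 3 and 17.
Dropping sets that contain 2.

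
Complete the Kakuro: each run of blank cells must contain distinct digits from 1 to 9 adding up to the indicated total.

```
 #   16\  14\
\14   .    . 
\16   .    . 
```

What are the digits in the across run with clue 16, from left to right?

7 9

16 in 2 cells must be {7,9}.
The 14 across and the 16 down share only 9, so R1C1 = 9.
R1C2 = 14 − 9 = 5 completes the 14 across.
R2C1 = 16 − 9 = 7 completes the 16 down.
R2C2 = 16 − 7 = 9 completes the 16 across.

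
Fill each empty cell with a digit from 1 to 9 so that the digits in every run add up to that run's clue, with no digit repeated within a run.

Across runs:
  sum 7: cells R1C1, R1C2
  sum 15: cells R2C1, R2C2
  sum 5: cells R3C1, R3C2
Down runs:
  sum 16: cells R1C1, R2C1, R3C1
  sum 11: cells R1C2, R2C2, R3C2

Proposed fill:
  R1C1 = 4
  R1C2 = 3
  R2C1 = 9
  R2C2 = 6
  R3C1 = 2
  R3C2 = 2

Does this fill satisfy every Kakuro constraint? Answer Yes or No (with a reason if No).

No — the down run R1C1–R3C1 sums to 15, not 16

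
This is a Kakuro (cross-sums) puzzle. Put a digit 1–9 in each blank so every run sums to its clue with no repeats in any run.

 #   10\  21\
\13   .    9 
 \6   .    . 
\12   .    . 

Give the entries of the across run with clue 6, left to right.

1, 5

R1C1 = 13 − 9 = 4 completes the 13 across.
Given what's placed, R3C1 must be 5 to fit the 12 across and 10 down.
R3C2 = 12 − 5 = 7 completes the 12 across.
R2C1 = 10 − 9 = 1 completes the 10 down.
R2C2 = 6 − 1 = 5 completes the 6 across.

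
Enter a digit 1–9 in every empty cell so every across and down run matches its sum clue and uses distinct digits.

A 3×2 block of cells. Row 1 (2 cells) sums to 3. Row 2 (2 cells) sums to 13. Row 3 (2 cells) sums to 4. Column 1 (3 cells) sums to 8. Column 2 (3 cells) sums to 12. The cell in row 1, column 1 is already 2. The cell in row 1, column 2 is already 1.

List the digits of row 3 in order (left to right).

3 in 2 cells must be {1,2}; 4 in 2 cells must be {1,3}.
(2,1) = 5: the only remaining digit allowed by both the 13 across and the 8 down.
(2,2) = 13 − 5 = 8 completes the 13 across.
(3,1) = 8 − 7 = 1 completes the 8 down.
(3,2) = 4 − 1 = 3 completes the 4 across.

1 3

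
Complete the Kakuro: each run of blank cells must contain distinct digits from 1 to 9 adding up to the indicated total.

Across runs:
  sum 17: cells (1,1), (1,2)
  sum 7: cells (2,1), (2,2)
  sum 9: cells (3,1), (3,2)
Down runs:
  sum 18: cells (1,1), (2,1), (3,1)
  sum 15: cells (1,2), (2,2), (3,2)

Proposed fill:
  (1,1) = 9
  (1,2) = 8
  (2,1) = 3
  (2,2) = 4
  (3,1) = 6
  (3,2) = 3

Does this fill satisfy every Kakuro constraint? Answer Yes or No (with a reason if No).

Across: 9+8=17; 3+4=7; 6+3=9. Down: 9+3+6=18; 8+4+3=15. No digit repeats within any run.

Yes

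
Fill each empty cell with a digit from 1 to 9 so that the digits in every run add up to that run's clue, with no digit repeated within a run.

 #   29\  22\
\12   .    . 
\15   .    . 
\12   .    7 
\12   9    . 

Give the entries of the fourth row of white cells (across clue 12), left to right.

29 in 4 cells must be {5,7,8,9}.
R3C1 = 12 − 7 = 5 completes the 12 across.
R4C2 = 12 − 9 = 3 completes the 12 across.
Given what's placed, R2C2 must be 8 to fit the 15 across and 22 down.
R1C2 = 22 − 18 = 4 completes the 22 down.
R2C1 = 15 − 8 = 7 completes the 15 across.
R1C1 = 12 − 4 = 8 completes the 12 across.

9 3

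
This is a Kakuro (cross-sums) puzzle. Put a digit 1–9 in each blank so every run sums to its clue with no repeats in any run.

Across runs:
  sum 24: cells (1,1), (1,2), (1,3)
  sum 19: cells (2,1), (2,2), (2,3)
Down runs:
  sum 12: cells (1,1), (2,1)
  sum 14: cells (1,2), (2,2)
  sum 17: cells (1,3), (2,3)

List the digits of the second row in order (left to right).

24 in 3 cells must be {7,8,9}; 17 in 2 cells must be {8,9}.
Nothing is forced directly, so branch on (1,2), whose candidates are 8 or 9. If (1,2) = 9: that forces (1,3) = 8, (2,2) = 5, after which (2,3) would have to be in {6,8} for the 19 across but in {9} for the 17 down — contradiction. So (1,2) = 8.
Given what's placed, (1,3) must be 9 to fit the 24 across and 17 down.
(2,2) = 14 − 8 = 6 completes the 14 down.
(2,3) = 17 − 9 = 8 completes the 17 down.
(1,1) = 24 − 17 = 7 completes the 24 across.
(2,1) = 19 − 14 = 5 completes the 19 across.

5 6 8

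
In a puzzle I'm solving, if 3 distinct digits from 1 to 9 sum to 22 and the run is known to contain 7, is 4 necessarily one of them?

The only way to make 22 from 3 distinct digits under that restriction is {6,7,9}, which does not contain 4.

No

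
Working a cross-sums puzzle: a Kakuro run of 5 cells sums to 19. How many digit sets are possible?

5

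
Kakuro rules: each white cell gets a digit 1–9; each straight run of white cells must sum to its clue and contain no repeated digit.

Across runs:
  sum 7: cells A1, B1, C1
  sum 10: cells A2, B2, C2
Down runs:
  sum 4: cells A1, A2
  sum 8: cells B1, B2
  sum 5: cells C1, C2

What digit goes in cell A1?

1

7 in 3 cells must be {1,2,4}; 4 in 2 cells must be {1,3}.
The 7 across and the 4 down share only 1, so A1 = 1.
Given what's placed, B1 must be 2 to fit the 7 across and 8 down.
C1 = 7 − 3 = 4 completes the 7 across.
A2 = 4 − 1 = 3 completes the 4 down.
B2 = 8 − 2 = 6 completes the 8 down.
C2 = 10 − 9 = 1 completes the 10 across.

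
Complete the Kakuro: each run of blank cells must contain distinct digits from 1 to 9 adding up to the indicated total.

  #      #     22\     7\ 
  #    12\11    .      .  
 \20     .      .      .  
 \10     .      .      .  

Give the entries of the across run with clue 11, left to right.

7 in 3 cells must be {1,2,4}.
Only 4 fits R2C3 under both its across sum 20 and down sum 7.
Given what's placed, R1C3 must be 2 to fit the 11 across and 7 down.
R3C3 = 7 − 6 = 1 completes the 7 down.
R1C2 = 11 − 2 = 9 completes the 11 across.

9, 2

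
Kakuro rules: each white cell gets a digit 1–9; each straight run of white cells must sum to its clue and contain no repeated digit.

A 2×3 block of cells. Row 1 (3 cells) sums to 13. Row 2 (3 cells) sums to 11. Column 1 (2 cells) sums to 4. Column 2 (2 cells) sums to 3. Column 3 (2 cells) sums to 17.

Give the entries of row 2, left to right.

1, 2, 8

4 in 2 cells must be {1,3}; 3 in 2 cells must be {1,2}; 17 in 2 cells must be {8,9}.
The 11 across and the 17 down share only 8, so (2,3) = 8.
(1,3) = 17 − 8 = 9 completes the 17 down.
Given what's placed, (2,1) must be 1 to fit the 11 across and 4 down.
(2,2) = 11 − 9 = 2 completes the 11 across.
(1,1) = 4 − 1 = 3 completes the 4 down.
(1,2) = 13 − 12 = 1 completes the 13 across.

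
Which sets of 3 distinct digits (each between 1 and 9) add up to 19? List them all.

{2,8,9}; {3,7,9}; {4,6,9}; {4,7,8}; {5,6,8}

3 distinct digits from 1–9 sum between 6 and 24.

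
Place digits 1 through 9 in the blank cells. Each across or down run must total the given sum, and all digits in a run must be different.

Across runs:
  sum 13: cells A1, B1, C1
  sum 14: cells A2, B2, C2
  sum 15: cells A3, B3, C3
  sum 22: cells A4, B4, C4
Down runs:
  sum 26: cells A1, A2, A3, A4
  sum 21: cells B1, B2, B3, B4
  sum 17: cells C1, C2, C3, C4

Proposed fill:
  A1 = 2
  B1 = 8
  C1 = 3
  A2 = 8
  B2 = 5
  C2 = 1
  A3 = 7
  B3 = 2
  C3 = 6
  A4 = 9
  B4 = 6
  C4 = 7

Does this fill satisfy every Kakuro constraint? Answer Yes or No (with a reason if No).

Yes

Across: 2+8+3=13; 8+5+1=14; 7+2+6=15; 9+6+7=22. Down: 2+8+7+9=26; 8+5+2+6=21; 3+1+6+7=17. No digit repeats within any run.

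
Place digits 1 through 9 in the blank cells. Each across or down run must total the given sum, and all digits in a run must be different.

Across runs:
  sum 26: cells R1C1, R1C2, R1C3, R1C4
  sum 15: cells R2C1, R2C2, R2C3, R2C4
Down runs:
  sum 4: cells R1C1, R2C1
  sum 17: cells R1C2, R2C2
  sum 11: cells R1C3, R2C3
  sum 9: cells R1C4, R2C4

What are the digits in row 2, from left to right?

4 in 2 cells must be {1,3}; 17 in 2 cells must be {8,9}.
Only 3 fits R1C1 under both its across sum 26 and down sum 4.
R2C1 = 4 − 3 = 1 completes the 4 down.
Nothing is forced directly, so branch on R1C4, whose candidates are 6 or 8. If R1C4 = 8: that forces R1C2 = 9, R1C3 = 6, R2C2 = 8, after which R2C3 would have to be in {2,4} for the 15 across but in {5} for the 11 down — contradiction. So R1C4 = 6.
R2C4 = 9 − 6 = 3 completes the 9 down.
R2C2 = 9: the only remaining digit allowed by both the 15 across and the 17 down.
R2C3 = 15 − 13 = 2 completes the 15 across.

1, 9, 2, 3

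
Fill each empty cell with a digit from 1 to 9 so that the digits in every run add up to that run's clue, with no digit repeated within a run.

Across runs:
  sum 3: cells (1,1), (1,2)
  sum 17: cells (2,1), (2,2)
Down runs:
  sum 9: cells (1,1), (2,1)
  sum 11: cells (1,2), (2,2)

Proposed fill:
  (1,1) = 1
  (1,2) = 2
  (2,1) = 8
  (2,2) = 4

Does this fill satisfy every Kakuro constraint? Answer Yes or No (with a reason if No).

No — the across run (2,1)–(2,2) sums to 12, not 17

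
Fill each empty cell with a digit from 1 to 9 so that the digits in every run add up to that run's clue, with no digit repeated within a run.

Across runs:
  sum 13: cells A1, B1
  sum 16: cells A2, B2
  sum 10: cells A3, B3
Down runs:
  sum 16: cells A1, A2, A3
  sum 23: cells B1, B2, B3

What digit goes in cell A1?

16 in 2 cells must be {7,9}; 23 in 3 cells must be {6,8,9}.
The 16 across and the 23 down share only 9, so B2 = 9.
A2 = 16 − 9 = 7 completes the 16 across.
Nothing is forced directly, so branch on B1, whose candidates are 6 or 8. If B1 = 6: then A1 would have to be in {7} for the 13 across but in {1,3,4,5,6,8} for the 16 down — contradiction. So B1 = 8.
A1 = 13 − 8 = 5 completes the 13 across.
A3 = 16 − 12 = 4 completes the 16 down.
B3 = 10 − 4 = 6 completes the 10 across.

5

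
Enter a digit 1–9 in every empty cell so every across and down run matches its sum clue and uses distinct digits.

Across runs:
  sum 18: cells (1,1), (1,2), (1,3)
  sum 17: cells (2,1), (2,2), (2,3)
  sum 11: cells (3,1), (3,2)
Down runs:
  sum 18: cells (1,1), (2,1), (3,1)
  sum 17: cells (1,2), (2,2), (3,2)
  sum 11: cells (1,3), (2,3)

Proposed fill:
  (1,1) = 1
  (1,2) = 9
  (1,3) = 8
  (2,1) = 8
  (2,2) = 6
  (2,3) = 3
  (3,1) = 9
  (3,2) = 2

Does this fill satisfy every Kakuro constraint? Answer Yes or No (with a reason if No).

Across: 1+9+8=18; 8+6+3=17; 9+2=11. Down: 1+8+9=18; 9+6+2=17; 8+3=11. No digit repeats within any run.

Yes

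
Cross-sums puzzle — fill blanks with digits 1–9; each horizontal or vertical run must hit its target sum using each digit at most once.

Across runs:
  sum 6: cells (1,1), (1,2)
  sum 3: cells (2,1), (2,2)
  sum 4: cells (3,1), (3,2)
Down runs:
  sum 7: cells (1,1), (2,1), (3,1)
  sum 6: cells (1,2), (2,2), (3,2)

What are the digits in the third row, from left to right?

3 in 2 cells must be {1,2}; 4 in 2 cells must be {1,3}; 7 in 3 cells must be {1,2,4}.
The 4 across and the 7 down share only 1, so (3,1) = 1.
(3,2) = 4 − 1 = 3 completes the 4 across.
Given what's placed, (2,1) must be 2 to fit the 3 across and 7 down.
(2,2) = 3 − 2 = 1 completes the 3 across.
(1,1) = 7 − 3 = 4 completes the 7 down.
(1,2) = 6 − 4 = 2 completes the 6 across.

1 3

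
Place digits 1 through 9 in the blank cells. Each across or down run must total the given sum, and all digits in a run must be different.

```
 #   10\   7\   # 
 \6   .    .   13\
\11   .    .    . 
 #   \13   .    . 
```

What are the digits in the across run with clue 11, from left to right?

7 in 3 cells must be {1,2,4}.
The 13 across and the 7 down share only 4, so R3C2 = 4.
R3C3 = 13 − 4 = 9 completes the 13 across.
R2C3 = 13 − 9 = 4 completes the 13 down.
No cell is forced outright now. R1C2 can only be 1 or 2 (the digits allowed by both its 6 across and its 7 down). If R1C2 = 1: then R1C1 would have to be in {5} for the 6 across but in {1,2,3,4,6,7,8,9} for the 10 down — contradiction. So R1C2 = 2.
R1C1 = 6 − 2 = 4 completes the 6 across.
R2C1 = 10 − 4 = 6 completes the 10 down.
R2C2 = 11 − 10 = 1 completes the 11 across.

6 1 4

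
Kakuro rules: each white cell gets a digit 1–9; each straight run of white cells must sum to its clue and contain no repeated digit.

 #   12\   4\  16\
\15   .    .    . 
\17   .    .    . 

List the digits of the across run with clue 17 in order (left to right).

7, 1, 9

4 in 2 cells must be {1,3}; 16 in 2 cells must be {7,9}.
Nothing is forced directly, so branch on R1C2, whose candidates are 1 or 3. If R1C2 = 1: that forces R1C3 = 9, R2C2 = 3, after which R2C3 would have to be in {5,6,8,9} for the 17 across but in {7} for the 16 down — contradiction. So R1C2 = 3.
Given what's placed, R1C3 must be 7 to fit the 15 across and 16 down.
R2C2 = 4 − 3 = 1 completes the 4 down.
R2C3 = 16 − 7 = 9 completes the 16 down.
R1C1 = 15 − 10 = 5 completes the 15 across.
R2C1 = 17 − 10 = 7 completes the 17 across.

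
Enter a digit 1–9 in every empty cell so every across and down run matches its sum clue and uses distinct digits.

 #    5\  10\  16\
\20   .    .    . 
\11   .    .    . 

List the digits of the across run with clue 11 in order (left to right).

1, 3, 7

16 in 2 cells must be {7,9}.
The 11 across and the 16 down share only 7, so R2C3 = 7.
R1C3 = 16 − 7 = 9 completes the 16 down.
Nothing is forced directly, so branch on R2C1, whose candidates are 1 or 3. If R2C1 = 3: then R1C1 would have to be in {3,4,5,6,7,8} for the 20 across but in {2} for the 5 down — contradiction. So R2C1 = 1.
R1C1 = 5 − 1 = 4 completes the 5 down.
R1C2 = 20 − 13 = 7 completes the 20 across.
R2C2 = 11 − 8 = 3 completes the 11 across.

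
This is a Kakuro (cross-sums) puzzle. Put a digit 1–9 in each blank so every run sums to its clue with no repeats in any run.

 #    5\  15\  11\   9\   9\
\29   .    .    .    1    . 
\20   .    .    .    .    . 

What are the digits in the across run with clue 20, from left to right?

1, 6, 3, 8, 2

R1C1 = 4: the only remaining digit allowed by both the 29 across and the 5 down.
R2C1 = 5 − 4 = 1 completes the 5 down.
R2C4 = 9 − 1 = 8 completes the 9 down.
Given what's placed, R2C2 must be 6 to fit the 20 across and 15 down.
R1C2 = 15 − 6 = 9 completes the 15 down.
Nothing is forced directly, so branch on R2C3, whose candidates are 2 or 3. If R2C3 = 2: then R1C3 would have to be in {7,8} for the 29 across but in {9} for the 11 down — contradiction. So R2C3 = 3.
R1C3 = 11 − 3 = 8 completes the 11 down.
R1C5 = 29 − 22 = 7 completes the 29 across.
R2C5 = 20 − 18 = 2 completes the 20 across.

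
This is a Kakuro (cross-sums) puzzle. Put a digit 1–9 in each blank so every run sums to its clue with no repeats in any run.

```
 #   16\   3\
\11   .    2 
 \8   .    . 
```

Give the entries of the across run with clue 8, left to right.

7 1

16 in 2 cells must be {7,9}; 3 in 2 cells must be {1,2}.
R1C1 = 11 − 2 = 9 completes the 11 across.
R2C1 = 16 − 9 = 7 completes the 16 down.
R2C2 = 8 − 7 = 1 completes the 8 across.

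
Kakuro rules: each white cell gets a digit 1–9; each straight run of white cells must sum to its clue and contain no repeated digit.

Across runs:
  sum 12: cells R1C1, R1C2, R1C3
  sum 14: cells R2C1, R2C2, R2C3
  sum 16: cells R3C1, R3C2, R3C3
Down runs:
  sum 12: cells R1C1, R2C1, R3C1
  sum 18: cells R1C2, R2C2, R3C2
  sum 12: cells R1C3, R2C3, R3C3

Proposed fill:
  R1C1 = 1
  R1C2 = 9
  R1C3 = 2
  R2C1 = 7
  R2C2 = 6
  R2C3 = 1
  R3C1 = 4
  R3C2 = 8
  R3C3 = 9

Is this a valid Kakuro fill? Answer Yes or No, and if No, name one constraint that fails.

No — the across run R3C1–R3C3 sums to 21, not 16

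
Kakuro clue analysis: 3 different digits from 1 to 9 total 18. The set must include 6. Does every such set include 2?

Counterexample: {3,6,9} sums to 18 under that restriction without using 2.

No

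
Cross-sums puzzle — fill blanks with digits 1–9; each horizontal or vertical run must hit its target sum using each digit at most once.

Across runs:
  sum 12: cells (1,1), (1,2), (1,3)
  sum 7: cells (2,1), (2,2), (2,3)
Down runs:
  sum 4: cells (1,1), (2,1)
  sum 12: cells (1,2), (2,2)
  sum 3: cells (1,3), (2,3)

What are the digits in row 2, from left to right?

1 4 2

7 in 3 cells must be {1,2,4}; 4 in 2 cells must be {1,3}; 3 in 2 cells must be {1,2}.
The 7 across and the 4 down share only 1, so (2,1) = 1.
Given what's placed, (2,2) must be 4 to fit the 7 across and 12 down.
(2,3) = 7 − 5 = 2 completes the 7 across.
(1,1) = 4 − 1 = 3 completes the 4 down.
(1,2) = 12 − 4 = 8 completes the 12 down.
(1,3) = 12 − 11 = 1 completes the 12 across.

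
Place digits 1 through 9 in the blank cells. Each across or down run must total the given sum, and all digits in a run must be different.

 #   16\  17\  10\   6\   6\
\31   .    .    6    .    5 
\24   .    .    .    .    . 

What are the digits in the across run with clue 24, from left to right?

9 8 4 2 1

16 in 2 cells must be {7,9}; 17 in 2 cells must be {8,9}.
R1C4 = 4: the only remaining digit allowed by both the 31 across and the 6 down.
R2C3 = 10 − 6 = 4 completes the 10 down.
R2C4 = 6 − 4 = 2 completes the 6 down.
R2C5 = 6 − 5 = 1 completes the 6 down.
Given what's placed, R1C2 must be 9 to fit the 31 across and 17 down.
R2C1 = 9: the only remaining digit allowed by both the 24 across and the 16 down.
R2C2 = 24 − 16 = 8 completes the 24 across.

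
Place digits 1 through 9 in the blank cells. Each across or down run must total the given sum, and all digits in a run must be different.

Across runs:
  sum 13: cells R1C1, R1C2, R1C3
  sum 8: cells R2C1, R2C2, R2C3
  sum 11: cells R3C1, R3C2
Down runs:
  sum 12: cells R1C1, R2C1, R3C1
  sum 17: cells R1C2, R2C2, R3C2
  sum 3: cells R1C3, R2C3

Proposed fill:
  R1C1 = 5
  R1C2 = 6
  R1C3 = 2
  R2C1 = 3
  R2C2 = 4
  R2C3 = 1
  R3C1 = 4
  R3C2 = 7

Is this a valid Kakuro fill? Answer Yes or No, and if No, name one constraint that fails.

Across: 5+6+2=13; 3+4+1=8; 4+7=11. Down: 5+3+4=12; 6+4+7=17; 2+1=3. No digit repeats within any run.

Yes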